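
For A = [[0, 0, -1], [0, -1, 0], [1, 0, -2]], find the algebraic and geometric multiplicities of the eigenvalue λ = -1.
algebraic multiplicity 3, geometric multiplicity 2

The characteristic polynomial is (x + 1)^3, so the factor x + 1 appears with exponent 3: the algebraic multiplicity is 3.

rank(A + I) = 1, so the eigenspace has dimension 3 - 1 = 2: the geometric multiplicity is 2.

Since 2 < 3, A is not diagonalizable.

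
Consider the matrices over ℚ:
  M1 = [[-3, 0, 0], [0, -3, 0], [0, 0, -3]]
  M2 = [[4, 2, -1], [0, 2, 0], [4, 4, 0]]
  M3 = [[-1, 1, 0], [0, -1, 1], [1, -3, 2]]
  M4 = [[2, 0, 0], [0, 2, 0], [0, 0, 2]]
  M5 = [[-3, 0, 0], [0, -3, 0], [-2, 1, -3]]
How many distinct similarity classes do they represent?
Characteristic polynomials: χ_{M1} = (x + 3)^3, χ_{M2} = (x - 2)^3, χ_{M3} = x^3, χ_{M4} = (x - 2)^3, χ_{M5} = (x + 3)^3.

{M1}: invariant factors x + 3, x + 3, x + 3.

{M2}: invariant factors x - 2, (x - 2)^2.

{M3}: invariant factors x^3.

{M4}: invariant factors x - 2, x - 2, x - 2.

{M5}: invariant factors x + 3, (x + 3)^2.

Matrices are similar if and only if their invariant-factor lists agree; the partition into similarity classes is {M1}, {M2}, {M3}, {M4}, {M5}.

5 classes: {M1}, {M2}, {M3}, {M4}, {M5}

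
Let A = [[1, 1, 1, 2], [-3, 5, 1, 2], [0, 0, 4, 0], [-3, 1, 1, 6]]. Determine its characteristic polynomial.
χ_A(x) = (x - 4)^4

xI - A = [[x - 1, -1, -1, -2], [3, x - 5, -1, -2], [0, 0, x - 4, 0], [3, -1, -1, x - 6]].

Expanding det(xI - A) along the first row:
det(xI - A) = + (x - 1)·det([[x - 5, -1, -2], [0, x - 4, 0], [-1, -1, x - 6]]) - (-1)·det([[3, -1, -2], [0, x - 4, 0], [3, -1, x - 6]]) + (-1)·det([[3, x - 5, -2], [0, 0, 0], [3, -1, x - 6]]) - (-2)·det([[3, x - 5, -1], [0, 0, x - 4], [3, -1, -1]]).

Evaluating gives χ_A(x) = x^4 - 16x^3 + 96x^2 - 256x + 256 = (x - 4)^4.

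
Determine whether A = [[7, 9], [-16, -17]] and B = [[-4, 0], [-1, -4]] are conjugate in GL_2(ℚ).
trace(A) = -10 but trace(B) = -8. The trace is a similarity invariant, so A and B are not similar.

No.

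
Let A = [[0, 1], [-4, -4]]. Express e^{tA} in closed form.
A has Jordan form J = [[-2, 1], [0, -2]] with A = PJP^{-1}, so e^{tA} = P e^{tJ} P^{-1}.

For a Jordan block J_k(λ), e^{tJ_k(λ)} = e^{λt} · (I + tN + t^2 N^2/2! + ... + t^{k-1} N^{k-1}/(k-1)!) where N is the nilpotent superdiagonal part.

Assembling the blocks and conjugating back gives the entries of e^{tA} as shown above.

e^{tA} = [[(2*t + 1)*e^{-2*t}, t*e^{-2*t}], [-4*t*e^{-2*t}, (1 - 2*t)*e^{-2*t}]]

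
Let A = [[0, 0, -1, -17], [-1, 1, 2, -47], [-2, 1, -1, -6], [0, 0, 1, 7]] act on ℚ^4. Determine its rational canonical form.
The invariant factors of A (the non-unit diagonal entries of the Smith normal form of xI - A over ℚ[x]) are (x - 5)(x + 2)(x^2 - 4x - 1), each dividing the next. The characteristic polynomial is their product, (x - 5)(x + 2)(x^2 - 4x - 1).

The rational canonical form is the block-diagonal matrix of companion matrices C(f_i):
R = [[0, 0, 0, -10], [1, 0, 0, -43], [0, 1, 0, -1], [0, 0, 1, 7]].

Note the characteristic polynomial does not split into linear factors over ℚ, so A has no Jordan form over ℚ; the rational canonical form exists over any field.

R = [[0, 0, 0, -10], [1, 0, 0, -43], [0, 1, 0, -1], [0, 0, 1, 7]]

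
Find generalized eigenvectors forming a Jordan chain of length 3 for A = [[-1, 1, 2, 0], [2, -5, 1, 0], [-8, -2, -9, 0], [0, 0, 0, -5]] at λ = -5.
We seek v_1 ∈ ker((A + 5I)^3) \ ker((A + 5I)^2), then set v_{i+1} = (A + 5I) v_i.

One such chain is v_1 = [[0, 0, 1, 0]]^T, v_2 = [[2, 1, -4, 0]]^T, v_3 = [[1, 0, -2, 0]]^T. Check: (A + 5I) v_3 = [[0, 0, 0, 0]]^T = 0.

v_1 = [[0, 0, 1, 0]]^T, v_2 = [[2, 1, -4, 0]]^T, v_3 = [[1, 0, -2, 0]]^T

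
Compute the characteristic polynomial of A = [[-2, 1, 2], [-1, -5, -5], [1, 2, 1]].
xI - A = [[x + 2, -1, -2], [1, x + 5, 5], [-1, -2, x - 1]].

Expanding det(xI - A) along the first row:
det(xI - A) = + (x + 2)·det([[x + 5, 5], [-2, x - 1]]) - (-1)·det([[1, 5], [-1, x - 1]]) + (-2)·det([[1, x + 5], [-1, -2]]).

Evaluating gives χ_A(x) = x^3 + 6x^2 + 12x + 8 = (x + 2)^3.

χ_A(x) = (x + 2)^3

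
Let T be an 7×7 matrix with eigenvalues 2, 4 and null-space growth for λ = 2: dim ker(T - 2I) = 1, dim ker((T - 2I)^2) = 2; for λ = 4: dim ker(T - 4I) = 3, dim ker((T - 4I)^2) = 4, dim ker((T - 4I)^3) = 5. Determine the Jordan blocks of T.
Jordan blocks: (2, 2), (4, 3), (4, 1), (4, 1)

λ = 2: successive nullity increments [1, 1] count blocks of size ≥ k; block sizes are [2].
λ = 4: successive nullity increments [3, 1, 1] count blocks of size ≥ k; block sizes are [3, 1, 1].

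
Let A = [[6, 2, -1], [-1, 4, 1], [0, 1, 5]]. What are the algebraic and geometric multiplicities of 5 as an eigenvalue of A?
The characteristic polynomial is (x - 5)^3, so the factor x - 5 appears with exponent 3: the algebraic multiplicity is 3.

rank(A - 5I) = 2, so the eigenspace has dimension 3 - 2 = 1: the geometric multiplicity is 1.

Since 1 < 3, A is not diagonalizable.

algebraic multiplicity 3, geometric multiplicity 1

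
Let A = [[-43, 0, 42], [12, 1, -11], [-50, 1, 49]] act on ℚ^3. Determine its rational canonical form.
R = [[0, 0, 24], [1, 0, -10], [0, 1, 7]]

The invariant factors of A (the non-unit diagonal entries of the Smith normal form of xI - A over ℚ[x]) are (x - 6)(x^2 - x + 4), each dividing the next. The characteristic polynomial is their product, (x - 6)(x^2 - x + 4).

The rational canonical form is the block-diagonal matrix of companion matrices C(f_i):
R = [[0, 0, 24], [1, 0, -10], [0, 1, 7]].

Note the characteristic polynomial does not split into linear factors over ℚ, so A has no Jordan form over ℚ; the rational canonical form exists over any field.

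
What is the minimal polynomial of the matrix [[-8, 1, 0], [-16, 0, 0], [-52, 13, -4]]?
m_A(x) = (x + 4)^2

The characteristic polynomial factors as (x + 4)^3. The minimal polynomial is ∏(x - λ)^{k_λ} where k_λ is the size of the largest Jordan block at λ.

For λ = -4: rank(A + 4I) = 1, and the largest Jordan block has size 2 (the smallest k with rank((A + 4I)^k) = rank((A + 4I)^(k+1))).

So m_A(x) = (x + 4)^2.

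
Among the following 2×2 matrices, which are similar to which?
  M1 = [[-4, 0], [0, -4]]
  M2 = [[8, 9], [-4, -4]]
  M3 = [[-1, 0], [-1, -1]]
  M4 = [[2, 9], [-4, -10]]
4 classes: {M1}, {M2}, {M3}, {M4}

Characteristic polynomials: χ_{M1} = (x + 4)^2, χ_{M2} = (x - 2)^2, χ_{M3} = (x + 1)^2, χ_{M4} = (x + 4)^2.

{M1}: invariant factors x + 4, x + 4.

{M2}: invariant factors (x - 2)^2.

{M3}: invariant factors (x + 1)^2.

{M4}: invariant factors (x + 4)^2.

Matrices are similar if and only if their invariant-factor lists agree; the partition into similarity classes is {M1}, {M2}, {M3}, {M4}.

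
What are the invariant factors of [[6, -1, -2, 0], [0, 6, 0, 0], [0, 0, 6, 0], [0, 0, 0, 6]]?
The Jordan structure of A has elementary divisors (x - 6)^2, (x - 6), (x - 6). Arranging the block sizes at each eigenvalue in decreasing order and taking row products gives the invariant factors.

Invariant factors (smallest first, each dividing the next): x - 6, x - 6, (x - 6)^2.

Check: the last factor (x - 6)^2 is the minimal polynomial, and the product (x - 6)^4 is the characteristic polynomial.

x - 6, x - 6, (x - 6)^2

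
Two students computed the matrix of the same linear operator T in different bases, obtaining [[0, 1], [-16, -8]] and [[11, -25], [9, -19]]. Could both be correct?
Two matrices over a field are similar if and only if they have the same invariant factors.

Both A and B have characteristic polynomial (x + 4)^2 and minimal polynomial (x + 4)^2. Computing further, both have invariant factors (x + 4)^2. Hence A and B are similar.

Yes.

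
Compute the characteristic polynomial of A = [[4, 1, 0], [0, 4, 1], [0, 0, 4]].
χ_A(x) = (x - 4)^3

xI - A = [[x - 4, -1, 0], [0, x - 4, -1], [0, 0, x - 4]].

Expanding det(xI - A) along the first row:
det(xI - A) = + (x - 4)·det([[x - 4, -1], [0, x - 4]]) - (-1)·det([[0, -1], [0, x - 4]]) + (0)·det([[0, x - 4], [0, 0]]).

Evaluating gives χ_A(x) = x^3 - 12x^2 + 48x - 64 = (x - 4)^3.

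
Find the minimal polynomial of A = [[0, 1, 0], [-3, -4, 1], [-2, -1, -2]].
m_A(x) = (x + 2)^3

The characteristic polynomial factors as (x + 2)^3. The minimal polynomial is ∏(x - λ)^{k_λ} where k_λ is the size of the largest Jordan block at λ.

For λ = -2: rank(A + 2I) = 2, and the largest Jordan block has size 3 (the smallest k with rank((A + 2I)^k) = rank((A + 2I)^(k+1))).

So m_A(x) = (x + 2)^3.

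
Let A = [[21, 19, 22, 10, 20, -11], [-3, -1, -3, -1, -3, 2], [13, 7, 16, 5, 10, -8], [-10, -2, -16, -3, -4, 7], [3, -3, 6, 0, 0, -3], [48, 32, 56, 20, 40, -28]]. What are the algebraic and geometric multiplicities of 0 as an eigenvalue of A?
The characteristic polynomial is x^5(x - 5), so the factor x appears with exponent 5: the algebraic multiplicity is 5.

rank(A) = 3, so the eigenspace has dimension 6 - 3 = 3: the geometric multiplicity is 3.

Since 3 < 5, A is not diagonalizable.

algebraic multiplicity 5, geometric multiplicity 3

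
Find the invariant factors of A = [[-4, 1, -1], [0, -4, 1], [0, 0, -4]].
(x + 4)^3

The Jordan structure of A has elementary divisors (x + 4)^3. Arranging the block sizes at each eigenvalue in decreasing order and taking row products gives the invariant factors.

Invariant factors (smallest first, each dividing the next): (x + 4)^3.

Check: the last factor (x + 4)^3 is the minimal polynomial, and the product (x + 4)^3 is the characteristic polynomial.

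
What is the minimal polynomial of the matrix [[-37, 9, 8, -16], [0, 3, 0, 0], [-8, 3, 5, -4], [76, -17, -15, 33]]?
The characteristic polynomial factors as (x - 3)^3(x + 5). The minimal polynomial is ∏(x - λ)^{k_λ} where k_λ is the size of the largest Jordan block at λ.

For λ = -5: rank(A + 5I) = 3, and the largest Jordan block has size 1 (the smallest k with rank((A + 5I)^k) = rank((A + 5I)^(k+1))).
For λ = 3: rank(A - 3I) = 3, and the largest Jordan block has size 3 (the smallest k with rank((A - 3I)^k) = rank((A - 3I)^(k+1))).

So m_A(x) = (x - 3)^3(x + 5).

m_A(x) = (x - 3)^3(x + 5)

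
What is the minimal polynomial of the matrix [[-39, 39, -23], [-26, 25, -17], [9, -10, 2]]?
m_A(x) = (x + 4)^3

The characteristic polynomial factors as (x + 4)^3. The minimal polynomial is ∏(x - λ)^{k_λ} where k_λ is the size of the largest Jordan block at λ.

For λ = -4: rank(A + 4I) = 2, and the largest Jordan block has size 3 (the smallest k with rank((A + 4I)^k) = rank((A + 4I)^(k+1))).

So m_A(x) = (x + 4)^3.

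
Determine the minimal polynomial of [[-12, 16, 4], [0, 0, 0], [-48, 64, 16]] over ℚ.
m_A(x) = x(x - 4)

The characteristic polynomial factors as x^2(x - 4). The minimal polynomial is ∏(x - λ)^{k_λ} where k_λ is the size of the largest Jordan block at λ.

For λ = 0: rank(A) = 1, and the largest Jordan block has size 1 (the smallest k with rank(A^k) = rank(A^(k+1))).
For λ = 4: rank(A - 4I) = 2, and the largest Jordan block has size 1 (the smallest k with rank((A - 4I)^k) = rank((A - 4I)^(k+1))).

So m_A(x) = x(x - 4).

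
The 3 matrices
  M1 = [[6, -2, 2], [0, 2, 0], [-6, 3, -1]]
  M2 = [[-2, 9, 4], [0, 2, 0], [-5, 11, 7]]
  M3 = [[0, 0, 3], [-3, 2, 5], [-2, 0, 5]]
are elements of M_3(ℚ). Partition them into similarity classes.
Characteristic polynomials: χ_{M1} = (x - 3)(x - 2)^2, χ_{M2} = (x - 3)(x - 2)^2, χ_{M3} = (x - 3)(x - 2)^2.

{M1}: invariant factors x - 2, (x - 3)(x - 2).

{M2, M3}: invariant factors (x - 3)(x - 2)^2.

Matrices are similar if and only if their invariant-factor lists agree; the partition into similarity classes is {M1}, {M2, M3}.

2 classes: {M1}, {M2, M3}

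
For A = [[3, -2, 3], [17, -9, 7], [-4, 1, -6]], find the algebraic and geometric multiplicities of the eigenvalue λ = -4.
The characteristic polynomial is (x + 4)^3, so the factor x + 4 appears with exponent 3: the algebraic multiplicity is 3.

rank(A + 4I) = 2, so the eigenspace has dimension 3 - 2 = 1: the geometric multiplicity is 1.

Since 1 < 3, A is not diagonalizable.

algebraic multiplicity 3, geometric multiplicity 1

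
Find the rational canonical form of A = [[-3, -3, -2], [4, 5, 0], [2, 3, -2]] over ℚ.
R = [[0, 0, 2], [1, 0, 3], [0, 1, 0]]

The invariant factors of A (the non-unit diagonal entries of the Smith normal form of xI - A over ℚ[x]) are (x - 2)(x + 1)^2, each dividing the next. The characteristic polynomial is their product, (x - 2)(x + 1)^2.

The rational canonical form is the block-diagonal matrix of companion matrices C(f_i):
R = [[0, 0, 2], [1, 0, 3], [0, 1, 0]].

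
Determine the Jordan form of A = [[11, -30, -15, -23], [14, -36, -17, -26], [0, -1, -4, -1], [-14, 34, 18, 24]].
The characteristic polynomial is det(xI - A) = (x - 4)(x + 3)^3, so the eigenvalues are -3 (algebraic multiplicity 3), 4 (algebraic multiplicity 1).

For λ = -3: rank(A + 3I) = 3, rank((A + 3I)^2) = 2, rank((A + 3I)^3) = 1. The eigenspace has dimension 4 - 3 = 1, so there is 1 Jordan block; the rank sequence gives block sizes [3].

For λ = 4: algebraic multiplicity 1 gives one 1×1 block.

Assembling the blocks gives the Jordan form J above.

J = [[-3, 1, 0, 0], [0, -3, 1, 0], [0, 0, -3, 0], [0, 0, 0, 4]]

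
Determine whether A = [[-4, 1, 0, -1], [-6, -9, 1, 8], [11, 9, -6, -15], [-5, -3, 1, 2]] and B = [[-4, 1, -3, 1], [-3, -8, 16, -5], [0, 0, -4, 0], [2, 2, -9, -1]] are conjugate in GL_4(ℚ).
Two matrices over a field are similar if and only if they have the same invariant factors.

Both A and B have characteristic polynomial (x + 3)(x + 4)(x + 5)^2 and minimal polynomial (x + 3)(x + 4)(x + 5)^2. Computing further, both have invariant factors (x + 3)(x + 4)(x + 5)^2. Hence A and B are similar.

Yes.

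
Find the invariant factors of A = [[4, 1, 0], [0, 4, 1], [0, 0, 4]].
(x - 4)^3

The Jordan structure of A has elementary divisors (x - 4)^3. Arranging the block sizes at each eigenvalue in decreasing order and taking row products gives the invariant factors.

Invariant factors (smallest first, each dividing the next): (x - 4)^3.

Check: the last factor (x - 4)^3 is the minimal polynomial, and the product (x - 4)^3 is the characteristic polynomial.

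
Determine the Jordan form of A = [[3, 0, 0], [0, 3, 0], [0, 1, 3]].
J = [[3, 1, 0], [0, 3, 0], [0, 0, 3]]

The characteristic polynomial is det(xI - A) = (x - 3)^3, so the eigenvalues are 3 (algebraic multiplicity 3).

For λ = 3: rank(A - 3I) = 1, rank((A - 3I)^2) = 0. The eigenspace has dimension 3 - 1 = 2, so there are 2 Jordan blocks; the rank sequence gives block sizes [2, 1].

Assembling the blocks gives the Jordan form J above.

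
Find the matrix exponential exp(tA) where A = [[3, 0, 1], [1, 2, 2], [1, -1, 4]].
e^{tA} = [[(t^2 + 2)*e^{3*t}/2, -t^2*e^{3*t}/2, t*(t + 2)*e^{3*t}/2], [t*(t + 2)*e^{3*t}/2, (-t^2/2 - t + 1)*e^{3*t}, t*(t + 4)*e^{3*t}/2], [t*e^{3*t}, -t*e^{3*t}, (t + 1)*e^{3*t}]]

A has Jordan form J = [[3, 1, 0], [0, 3, 1], [0, 0, 3]] with A = PJP^{-1}, so e^{tA} = P e^{tJ} P^{-1}.

For a Jordan block J_k(λ), e^{tJ_k(λ)} = e^{λt} · (I + tN + t^2 N^2/2! + ... + t^{k-1} N^{k-1}/(k-1)!) where N is the nilpotent superdiagonal part.

Assembling the blocks and conjugating back gives the entries of e^{tA} as shown above.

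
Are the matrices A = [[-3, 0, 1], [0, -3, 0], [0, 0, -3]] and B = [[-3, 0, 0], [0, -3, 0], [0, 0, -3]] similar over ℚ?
Both have characteristic polynomial (x + 3)^3, but the minimal polynomial of A is (x + 3)^2 while the minimal polynomial of B is x + 3. The minimal polynomial is a similarity invariant, so A and B are not similar.

No.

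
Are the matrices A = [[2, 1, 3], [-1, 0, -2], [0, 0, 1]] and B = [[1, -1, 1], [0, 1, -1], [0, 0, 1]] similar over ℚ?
Two matrices over a field are similar if and only if they have the same invariant factors.

Both A and B have characteristic polynomial (x - 1)^3 and minimal polynomial (x - 1)^3. Computing further, both have invariant factors (x - 1)^3. Hence A and B are similar.

Yes.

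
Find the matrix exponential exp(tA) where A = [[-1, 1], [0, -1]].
e^{tA} = [[e^{-t}, t*e^{-t}], [0, e^{-t}]]

A has Jordan form J = [[-1, 1], [0, -1]] with A = PJP^{-1}, so e^{tA} = P e^{tJ} P^{-1}.

For a Jordan block J_k(λ), e^{tJ_k(λ)} = e^{λt} · (I + tN + t^2 N^2/2! + ... + t^{k-1} N^{k-1}/(k-1)!) where N is the nilpotent superdiagonal part.

Assembling the blocks and conjugating back gives the entries of e^{tA} as shown above.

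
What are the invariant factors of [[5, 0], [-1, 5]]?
The Jordan structure of A has elementary divisors (x - 5)^2. Arranging the block sizes at each eigenvalue in decreasing order and taking row products gives the invariant factors.

Invariant factors (smallest first, each dividing the next): (x - 5)^2.

Check: the last factor (x - 5)^2 is the minimal polynomial, and the product (x - 5)^2 is the characteristic polynomial.

(x - 5)^2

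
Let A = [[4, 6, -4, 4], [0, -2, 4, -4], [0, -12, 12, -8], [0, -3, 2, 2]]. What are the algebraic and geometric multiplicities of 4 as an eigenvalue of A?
algebraic multiplicity 4, geometric multiplicity 3

The characteristic polynomial is (x - 4)^4, so the factor x - 4 appears with exponent 4: the algebraic multiplicity is 4.

rank(A - 4I) = 1, so the eigenspace has dimension 4 - 1 = 3: the geometric multiplicity is 3.

Since 3 < 4, A is not diagonalizable.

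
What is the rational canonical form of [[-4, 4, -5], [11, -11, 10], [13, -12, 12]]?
The invariant factors of A (the non-unit diagonal entries of the Smith normal form of xI - A over ℚ[x]) are (x + 3)(x^2 + 5), each dividing the next. The characteristic polynomial is their product, (x + 3)(x^2 + 5).

The rational canonical form is the block-diagonal matrix of companion matrices C(f_i):
R = [[0, 0, -15], [1, 0, -5], [0, 1, -3]].

Note the characteristic polynomial does not split into linear factors over ℚ, so A has no Jordan form over ℚ; the rational canonical form exists over any field.

R = [[0, 0, -15], [1, 0, -5], [0, 1, -3]]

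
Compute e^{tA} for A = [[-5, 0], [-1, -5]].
e^{tA} = [[e^{-5*t}, 0], [-t*e^{-5*t}, e^{-5*t}]]

A has Jordan form J = [[-5, 1], [0, -5]] with A = PJP^{-1}, so e^{tA} = P e^{tJ} P^{-1}.

For a Jordan block J_k(λ), e^{tJ_k(λ)} = e^{λt} · (I + tN + t^2 N^2/2! + ... + t^{k-1} N^{k-1}/(k-1)!) where N is the nilpotent superdiagonal part.

Assembling the blocks and conjugating back gives the entries of e^{tA} as shown above.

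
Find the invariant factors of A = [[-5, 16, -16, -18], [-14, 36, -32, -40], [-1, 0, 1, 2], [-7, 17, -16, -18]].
The Jordan structure of A has elementary divisors (x - 2)^2, (x - 5)^2. Arranging the block sizes at each eigenvalue in decreasing order and taking row products gives the invariant factors.

Invariant factors (smallest first, each dividing the next): (x - 5)^2(x - 2)^2.

Check: the last factor (x - 5)^2(x - 2)^2 is the minimal polynomial, and the product (x - 5)^2(x - 2)^2 is the characteristic polynomial.

(x - 5)^2(x - 2)^2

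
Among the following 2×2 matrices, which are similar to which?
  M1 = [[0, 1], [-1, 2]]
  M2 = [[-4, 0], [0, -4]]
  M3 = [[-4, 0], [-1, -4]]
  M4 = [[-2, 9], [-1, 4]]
3 classes: {M1, M4}, {M2}, {M3}

Characteristic polynomials: χ_{M1} = (x - 1)^2, χ_{M2} = (x + 4)^2, χ_{M3} = (x + 4)^2, χ_{M4} = (x - 1)^2.

{M1, M4}: invariant factors (x - 1)^2.

{M2}: invariant factors x + 4, x + 4.

{M3}: invariant factors (x + 4)^2.

Matrices are similar if and only if their invariant-factor lists agree; the partition into similarity classes is {M1, M4}, {M2}, {M3}.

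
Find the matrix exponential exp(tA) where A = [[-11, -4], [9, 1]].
A has Jordan form J = [[-5, 1], [0, -5]] with A = PJP^{-1}, so e^{tA} = P e^{tJ} P^{-1}.

For a Jordan block J_k(λ), e^{tJ_k(λ)} = e^{λt} · (I + tN + t^2 N^2/2! + ... + t^{k-1} N^{k-1}/(k-1)!) where N is the nilpotent superdiagonal part.

Assembling the blocks and conjugating back gives the entries of e^{tA} as shown above.

e^{tA} = [[(1 - 6*t)*e^{-5*t}, -4*t*e^{-5*t}], [9*t*e^{-5*t}, (6*t + 1)*e^{-5*t}]]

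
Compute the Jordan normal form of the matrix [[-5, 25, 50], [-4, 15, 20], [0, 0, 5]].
J = [[5, 1, 0], [0, 5, 0], [0, 0, 5]]

The characteristic polynomial is det(xI - A) = (x - 5)^3, so the eigenvalues are 5 (algebraic multiplicity 3).

For λ = 5: rank(A - 5I) = 1, rank((A - 5I)^2) = 0. The eigenspace has dimension 3 - 1 = 2, so there are 2 Jordan blocks; the rank sequence gives block sizes [2, 1].

Assembling the blocks gives the Jordan form J above.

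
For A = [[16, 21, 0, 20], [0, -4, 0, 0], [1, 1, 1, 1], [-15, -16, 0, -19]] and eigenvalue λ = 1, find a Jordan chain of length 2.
We seek v_1 ∈ ker((A - I)^2) \ ker(A - I), then set v_{i+1} = (A - I) v_i.

One such chain is v_1 = [[4, 0, 0, -3]]^T, v_2 = [[0, 0, 1, 0]]^T. Check: (A - I) v_2 = [[0, 0, 0, 0]]^T = 0.

v_1 = [[4, 0, 0, -3]]^T, v_2 = [[0, 0, 1, 0]]^T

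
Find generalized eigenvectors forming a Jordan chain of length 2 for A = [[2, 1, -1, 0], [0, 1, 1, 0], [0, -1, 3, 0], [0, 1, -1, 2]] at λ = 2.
We seek v_1 ∈ ker((A - 2I)^2) \ ker(A - 2I), then set v_{i+1} = (A - 2I) v_i.

One such chain is v_1 = [[0, 1, 0, 0]]^T, v_2 = [[1, -1, -1, 1]]^T. Check: (A - 2I) v_2 = [[0, 0, 0, 0]]^T = 0.

v_1 = [[0, 1, 0, 0]]^T, v_2 = [[1, -1, -1, 1]]^T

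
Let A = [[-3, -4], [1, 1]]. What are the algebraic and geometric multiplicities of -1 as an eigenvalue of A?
algebraic multiplicity 2, geometric multiplicity 1

The characteristic polynomial is (x + 1)^2, so the factor x + 1 appears with exponent 2: the algebraic multiplicity is 2.

rank(A + I) = 1, so the eigenspace has dimension 2 - 1 = 1: the geometric multiplicity is 1.

Since 1 < 2, A is not diagonalizable.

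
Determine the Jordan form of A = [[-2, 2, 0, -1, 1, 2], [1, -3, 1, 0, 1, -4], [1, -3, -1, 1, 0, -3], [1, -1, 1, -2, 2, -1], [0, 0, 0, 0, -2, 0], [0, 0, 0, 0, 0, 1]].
The characteristic polynomial is det(xI - A) = (x - 1)(x + 2)^5, so the eigenvalues are -2 (algebraic multiplicity 5), 1 (algebraic multiplicity 1).

For λ = -2: rank(A + 2I) = 4, rank((A + 2I)^2) = 2, rank((A + 2I)^3) = 1. The eigenspace has dimension 6 - 4 = 2, so there are 2 Jordan blocks; the rank sequence gives block sizes [3, 2].

For λ = 1: algebraic multiplicity 1 gives one 1×1 block.

Assembling the blocks gives the Jordan form J above.

J = [[-2, 1, 0, 0, 0, 0], [0, -2, 1, 0, 0, 0], [0, 0, -2, 0, 0, 0], [0, 0, 0, -2, 1, 0], [0, 0, 0, 0, -2, 0], [0, 0, 0, 0, 0, 1]]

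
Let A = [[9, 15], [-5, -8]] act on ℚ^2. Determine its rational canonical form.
R = [[0, -3], [1, 1]]

The invariant factors of A (the non-unit diagonal entries of the Smith normal form of xI - A over ℚ[x]) are x^2 - x + 3, each dividing the next. The characteristic polynomial is their product, x^2 - x + 3.

The rational canonical form is the block-diagonal matrix of companion matrices C(f_i):
R = [[0, -3], [1, 1]].

Note the characteristic polynomial does not split into linear factors over ℚ, so A has no Jordan form over ℚ; the rational canonical form exists over any field.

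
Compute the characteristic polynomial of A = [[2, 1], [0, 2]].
χ_A(x) = (x - 2)^2

xI - A = [[x - 2, -1], [0, x - 2]].

Expanding det(xI - A) along the first row:
det(xI - A) = + (x - 2)·det([[x - 2]]) - (-1)·det([[0]]).

Evaluating gives χ_A(x) = x^2 - 4x + 4 = (x - 2)^2.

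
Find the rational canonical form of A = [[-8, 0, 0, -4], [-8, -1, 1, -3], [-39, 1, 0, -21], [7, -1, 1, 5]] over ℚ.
The invariant factors of A (the non-unit diagonal entries of the Smith normal form of xI - A over ℚ[x]) are (x^2 + 2x + 2)^2, each dividing the next. The characteristic polynomial is their product, (x^2 + 2x + 2)^2.

The rational canonical form is the block-diagonal matrix of companion matrices C(f_i):
R = [[0, 0, 0, -4], [1, 0, 0, -8], [0, 1, 0, -8], [0, 0, 1, -4]].

Note the characteristic polynomial does not split into linear factors over ℚ, so A has no Jordan form over ℚ; the rational canonical form exists over any field.

R = [[0, 0, 0, -4], [1, 0, 0, -8], [0, 1, 0, -8], [0, 0, 1, -4]]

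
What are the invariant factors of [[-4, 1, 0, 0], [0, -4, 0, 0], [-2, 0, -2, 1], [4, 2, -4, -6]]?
The Jordan structure of A has elementary divisors (x + 4)^2, (x + 4)^2. Arranging the block sizes at each eigenvalue in decreasing order and taking row products gives the invariant factors.

Invariant factors (smallest first, each dividing the next): (x + 4)^2, (x + 4)^2.

Check: the last factor (x + 4)^2 is the minimal polynomial, and the product (x + 4)^4 is the characteristic polynomial.

(x + 4)^2, (x + 4)^2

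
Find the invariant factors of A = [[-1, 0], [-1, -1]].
The Jordan structure of A has elementary divisors (x + 1)^2. Arranging the block sizes at each eigenvalue in decreasing order and taking row products gives the invariant factors.

Invariant factors (smallest first, each dividing the next): (x + 1)^2.

Check: the last factor (x + 1)^2 is the minimal polynomial, and the product (x + 1)^2 is the characteristic polynomial.

(x + 1)^2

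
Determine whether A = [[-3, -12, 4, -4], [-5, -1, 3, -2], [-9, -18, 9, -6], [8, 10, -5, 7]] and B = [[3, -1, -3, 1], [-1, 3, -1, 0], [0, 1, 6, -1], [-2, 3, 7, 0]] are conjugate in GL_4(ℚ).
Two matrices over a field are similar if and only if they have the same invariant factors.

Both A and B have characteristic polynomial (x - 3)^4 and minimal polynomial (x - 3)^3. Computing further, both have invariant factors x - 3, (x - 3)^3. Hence A and B are similar.

Yes.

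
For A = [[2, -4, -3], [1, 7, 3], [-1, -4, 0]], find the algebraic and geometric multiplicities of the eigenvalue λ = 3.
algebraic multiplicity 3, geometric multiplicity 2

The characteristic polynomial is (x - 3)^3, so the factor x - 3 appears with exponent 3: the algebraic multiplicity is 3.

rank(A - 3I) = 1, so the eigenspace has dimension 3 - 1 = 2: the geometric multiplicity is 2.

Since 2 < 3, A is not diagonalizable.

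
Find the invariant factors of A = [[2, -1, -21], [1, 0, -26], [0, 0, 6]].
The Jordan structure of A has elementary divisors (x - 1)^2, (x - 6). Arranging the block sizes at each eigenvalue in decreasing order and taking row products gives the invariant factors.

Invariant factors (smallest first, each dividing the next): (x - 6)(x - 1)^2.

Check: the last factor (x - 6)(x - 1)^2 is the minimal polynomial, and the product (x - 6)(x - 1)^2 is the characteristic polynomial.

(x - 6)(x - 1)^2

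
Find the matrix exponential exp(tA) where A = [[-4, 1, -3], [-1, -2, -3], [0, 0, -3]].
A has Jordan form J = [[-3, 1, 0], [0, -3, 0], [0, 0, -3]] with A = PJP^{-1}, so e^{tA} = P e^{tJ} P^{-1}.

For a Jordan block J_k(λ), e^{tJ_k(λ)} = e^{λt} · (I + tN + t^2 N^2/2! + ... + t^{k-1} N^{k-1}/(k-1)!) where N is the nilpotent superdiagonal part.

Assembling the blocks and conjugating back gives the entries of e^{tA} as shown above.

e^{tA} = [[(1 - t)*e^{-3*t}, t*e^{-3*t}, -3*t*e^{-3*t}], [-t*e^{-3*t}, (t + 1)*e^{-3*t}, -3*t*e^{-3*t}], [0, 0, e^{-3*t}]]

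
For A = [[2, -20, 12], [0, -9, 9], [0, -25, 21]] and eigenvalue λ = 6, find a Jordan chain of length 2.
v_1 = [[1, -11, -18]]^T, v_2 = [[0, 3, 5]]^T

We seek v_1 ∈ ker((A - 6I)^2) \ ker(A - 6I), then set v_{i+1} = (A - 6I) v_i.

One such chain is v_1 = [[1, -11, -18]]^T, v_2 = [[0, 3, 5]]^T. Check: (A - 6I) v_2 = [[0, 0, 0]]^T = 0.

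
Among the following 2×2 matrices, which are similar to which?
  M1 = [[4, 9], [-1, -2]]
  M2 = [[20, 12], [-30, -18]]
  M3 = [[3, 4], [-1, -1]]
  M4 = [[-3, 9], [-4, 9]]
Characteristic polynomials: χ_{M1} = (x - 1)^2, χ_{M2} = x(x - 2), χ_{M3} = (x - 1)^2, χ_{M4} = (x - 3)^2.

{M1, M3}: invariant factors (x - 1)^2.

{M2}: invariant factors x(x - 2).

{M4}: invariant factors (x - 3)^2.

Matrices are similar if and only if their invariant-factor lists agree; the partition into similarity classes is {M1, M3}, {M2}, {M4}.

3 classes: {M1, M3}, {M2}, {M4}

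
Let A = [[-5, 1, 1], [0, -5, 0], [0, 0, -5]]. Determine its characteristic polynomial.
xI - A = [[x + 5, -1, -1], [0, x + 5, 0], [0, 0, x + 5]].

Expanding det(xI - A) along the first row:
det(xI - A) = + (x + 5)·det([[x + 5, 0], [0, x + 5]]) - (-1)·det([[0, 0], [0, x + 5]]) + (-1)·det([[0, x + 5], [0, 0]]).

Evaluating gives χ_A(x) = x^3 + 15x^2 + 75x + 125 = (x + 5)^3.

χ_A(x) = (x + 5)^3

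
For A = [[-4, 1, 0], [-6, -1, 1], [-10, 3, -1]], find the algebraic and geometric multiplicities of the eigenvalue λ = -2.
algebraic multiplicity 3, geometric multiplicity 1

The characteristic polynomial is (x + 2)^3, so the factor x + 2 appears with exponent 3: the algebraic multiplicity is 3.

rank(A + 2I) = 2, so the eigenspace has dimension 3 - 2 = 1: the geometric multiplicity is 1.

Since 1 < 3, A is not diagonalizable.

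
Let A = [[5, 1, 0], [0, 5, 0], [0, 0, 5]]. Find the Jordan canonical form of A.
The characteristic polynomial is det(xI - A) = (x - 5)^3, so the eigenvalues are 5 (algebraic multiplicity 3).

For λ = 5: rank(A - 5I) = 1, rank((A - 5I)^2) = 0. The eigenspace has dimension 3 - 1 = 2, so there are 2 Jordan blocks; the rank sequence gives block sizes [2, 1].

Assembling the blocks gives the Jordan form J above.

J = [[5, 1, 0], [0, 5, 0], [0, 0, 5]]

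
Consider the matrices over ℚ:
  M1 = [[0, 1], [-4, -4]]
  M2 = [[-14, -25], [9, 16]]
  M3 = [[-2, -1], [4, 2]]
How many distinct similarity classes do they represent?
3 classes: {M1}, {M2}, {M3}

Characteristic polynomials: χ_{M1} = (x + 2)^2, χ_{M2} = (x - 1)^2, χ_{M3} = x^2.

{M1}: invariant factors (x + 2)^2.

{M2}: invariant factors (x - 1)^2.

{M3}: invariant factors x^2.

Matrices are similar if and only if their invariant-factor lists agree; the partition into similarity classes is {M1}, {M2}, {M3}.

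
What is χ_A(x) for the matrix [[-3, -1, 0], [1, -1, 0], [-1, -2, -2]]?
xI - A = [[x + 3, 1, 0], [-1, x + 1, 0], [1, 2, x + 2]].

Expanding det(xI - A) along the first row:
det(xI - A) = + (x + 3)·det([[x + 1, 0], [2, x + 2]]) - (1)·det([[-1, 0], [1, x + 2]]) + (0)·det([[-1, x + 1], [1, 2]]).

Evaluating gives χ_A(x) = x^3 + 6x^2 + 12x + 8 = (x + 2)^3.

χ_A(x) = (x + 2)^3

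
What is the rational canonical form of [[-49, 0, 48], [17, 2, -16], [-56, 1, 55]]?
The invariant factors of A (the non-unit diagonal entries of the Smith normal form of xI - A over ℚ[x]) are (x - 3)^2(x - 2), each dividing the next. The characteristic polynomial is their product, (x - 3)^2(x - 2).

The rational canonical form is the block-diagonal matrix of companion matrices C(f_i):
R = [[0, 0, 18], [1, 0, -21], [0, 1, 8]].

R = [[0, 0, 18], [1, 0, -21], [0, 1, 8]]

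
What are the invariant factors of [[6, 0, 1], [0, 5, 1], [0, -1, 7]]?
The Jordan structure of A has elementary divisors (x - 6)^3. Arranging the block sizes at each eigenvalue in decreasing order and taking row products gives the invariant factors.

Invariant factors (smallest first, each dividing the next): (x - 6)^3.

Check: the last factor (x - 6)^3 is the minimal polynomial, and the product (x - 6)^3 is the characteristic polynomial.

(x - 6)^3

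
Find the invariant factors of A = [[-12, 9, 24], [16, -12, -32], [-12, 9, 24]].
x, x^2

The Jordan structure of A has elementary divisors x^2, x. Arranging the block sizes at each eigenvalue in decreasing order and taking row products gives the invariant factors.

Invariant factors (smallest first, each dividing the next): x, x^2.

Check: the last factor x^2 is the minimal polynomial, and the product x^3 is the characteristic polynomial.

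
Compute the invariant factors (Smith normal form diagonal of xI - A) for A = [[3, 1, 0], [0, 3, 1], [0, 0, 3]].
The Jordan structure of A has elementary divisors (x - 3)^3. Arranging the block sizes at each eigenvalue in decreasing order and taking row products gives the invariant factors.

Invariant factors (smallest first, each dividing the next): (x - 3)^3.

Check: the last factor (x - 3)^3 is the minimal polynomial, and the product (x - 3)^3 is the characteristic polynomial.

(x - 3)^3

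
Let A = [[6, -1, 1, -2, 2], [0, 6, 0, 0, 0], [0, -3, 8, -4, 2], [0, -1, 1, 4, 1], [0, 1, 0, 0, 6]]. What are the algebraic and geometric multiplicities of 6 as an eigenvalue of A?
algebraic multiplicity 5, geometric multiplicity 2

The characteristic polynomial is (x - 6)^5, so the factor x - 6 appears with exponent 5: the algebraic multiplicity is 5.

rank(A - 6I) = 3, so the eigenspace has dimension 5 - 3 = 2: the geometric multiplicity is 2.

Since 2 < 5, A is not diagonalizable.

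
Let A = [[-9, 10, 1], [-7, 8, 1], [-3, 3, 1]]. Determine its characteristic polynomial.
xI - A = [[x + 9, -10, -1], [7, x - 8, -1], [3, -3, x - 1]].

Expanding det(xI - A) along the first row:
det(xI - A) = + (x + 9)·det([[x - 8, -1], [-3, x - 1]]) - (-10)·det([[7, -1], [3, x - 1]]) + (-1)·det([[7, x - 8], [3, -3]]).

Evaluating gives χ_A(x) = x^3 - 3x + 2 = (x - 1)^2(x + 2).

χ_A(x) = (x - 1)^2(x + 2)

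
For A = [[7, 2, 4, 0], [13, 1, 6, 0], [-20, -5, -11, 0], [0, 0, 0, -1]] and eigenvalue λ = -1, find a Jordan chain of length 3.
v_1 = [[-1, -2, 3, 0]]^T, v_2 = [[0, 1, 0, 0]]^T, v_3 = [[2, 2, -5, 0]]^T

We seek v_1 ∈ ker((A + I)^3) \ ker((A + I)^2), then set v_{i+1} = (A + I) v_i.

One such chain is v_1 = [[-1, -2, 3, 0]]^T, v_2 = [[0, 1, 0, 0]]^T, v_3 = [[2, 2, -5, 0]]^T. Check: (A + I) v_3 = [[0, 0, 0, 0]]^T = 0.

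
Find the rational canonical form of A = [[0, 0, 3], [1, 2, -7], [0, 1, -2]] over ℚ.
R = [[0, 0, 3], [1, 0, -3], [0, 1, 0]]

The invariant factors of A (the non-unit diagonal entries of the Smith normal form of xI - A over ℚ[x]) are x^3 + 3x - 3, each dividing the next. The characteristic polynomial is their product, x^3 + 3x - 3.

The rational canonical form is the block-diagonal matrix of companion matrices C(f_i):
R = [[0, 0, 3], [1, 0, -3], [0, 1, 0]].

Note the characteristic polynomial does not split into linear factors over ℚ, so A has no Jordan form over ℚ; the rational canonical form exists over any field.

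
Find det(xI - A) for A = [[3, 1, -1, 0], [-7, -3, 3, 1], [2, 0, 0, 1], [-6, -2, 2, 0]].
χ_A(x) = x^4

xI - A = [[x - 3, -1, 1, 0], [7, x + 3, -3, -1], [-2, 0, x, -1], [6, 2, -2, x]].

Expanding det(xI - A) along the first row:
det(xI - A) = + (x - 3)·det([[x + 3, -3, -1], [0, x, -1], [2, -2, x]]) - (-1)·det([[7, -3, -1], [-2, x, -1], [6, -2, x]]) + (1)·det([[7, x + 3, -1], [-2, 0, -1], [6, 2, x]]) - (0)·det([[7, x + 3, -3], [-2, 0, x], [6, 2, -2]]).

Evaluating gives χ_A(x) = x^4.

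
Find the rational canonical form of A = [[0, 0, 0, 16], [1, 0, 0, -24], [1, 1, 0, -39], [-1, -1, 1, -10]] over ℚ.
The invariant factors of A (the non-unit diagonal entries of the Smith normal form of xI - A over ℚ[x]) are (x + 4)^2(x^2 + 2x - 1), each dividing the next. The characteristic polynomial is their product, (x + 4)^2(x^2 + 2x - 1).

The rational canonical form is the block-diagonal matrix of companion matrices C(f_i):
R = [[0, 0, 0, 16], [1, 0, 0, -24], [0, 1, 0, -31], [0, 0, 1, -10]].

Note the characteristic polynomial does not split into linear factors over ℚ, so A has no Jordan form over ℚ; the rational canonical form exists over any field.

R = [[0, 0, 0, 16], [1, 0, 0, -24], [0, 1, 0, -31], [0, 0, 1, -10]]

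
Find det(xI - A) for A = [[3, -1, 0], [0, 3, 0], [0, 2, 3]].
χ_A(x) = (x - 3)^3

xI - A = [[x - 3, 1, 0], [0, x - 3, 0], [0, -2, x - 3]].

Expanding det(xI - A) along the first row:
det(xI - A) = + (x - 3)·det([[x - 3, 0], [-2, x - 3]]) - (1)·det([[0, 0], [0, x - 3]]) + (0)·det([[0, x - 3], [0, -2]]).

Evaluating gives χ_A(x) = x^3 - 9x^2 + 27x - 27 = (x - 3)^3.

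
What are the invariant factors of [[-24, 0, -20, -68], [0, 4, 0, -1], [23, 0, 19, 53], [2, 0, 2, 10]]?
(x - 5)(x - 4)^2(x + 4)

The Jordan structure of A has elementary divisors (x + 4), (x - 4)^2, (x - 5). Arranging the block sizes at each eigenvalue in decreasing order and taking row products gives the invariant factors.

Invariant factors (smallest first, each dividing the next): (x - 5)(x - 4)^2(x + 4).

Check: the last factor (x - 5)(x - 4)^2(x + 4) is the minimal polynomial, and the product (x - 5)(x - 4)^2(x + 4) is the characteristic polynomial.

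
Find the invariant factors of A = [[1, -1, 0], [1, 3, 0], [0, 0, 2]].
x - 2, (x - 2)^2

The Jordan structure of A has elementary divisors (x - 2)^2, (x - 2). Arranging the block sizes at each eigenvalue in decreasing order and taking row products gives the invariant factors.

Invariant factors (smallest first, each dividing the next): x - 2, (x - 2)^2.

Check: the last factor (x - 2)^2 is the minimal polynomial, and the product (x - 2)^3 is the characteristic polynomial.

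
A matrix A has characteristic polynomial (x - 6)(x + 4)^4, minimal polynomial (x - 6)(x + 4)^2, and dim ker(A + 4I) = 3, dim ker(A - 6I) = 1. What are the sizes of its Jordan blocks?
λ = -4: algebraic multiplicity 4 (exponent in χ_A), largest block size 2 (exponent in m_A), 3 blocks (geometric multiplicity). These force block sizes [2, 1, 1].
λ = 6: algebraic multiplicity 1 (exponent in χ_A), largest block size 1 (exponent in m_A), 1 block (geometric multiplicity). This forces block sizes [1].

Jordan blocks: (-4, 2), (-4, 1), (-4, 1), (6, 1)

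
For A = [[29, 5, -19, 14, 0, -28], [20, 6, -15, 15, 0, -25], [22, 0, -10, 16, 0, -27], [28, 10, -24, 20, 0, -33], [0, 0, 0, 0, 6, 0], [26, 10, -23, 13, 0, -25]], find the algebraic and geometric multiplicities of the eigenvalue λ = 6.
The characteristic polynomial is (x - 6)^4(x - 1)^2, so the factor x - 6 appears with exponent 4: the algebraic multiplicity is 4.

rank(A - 6I) = 3, so the eigenspace has dimension 6 - 3 = 3: the geometric multiplicity is 3.

Since 3 < 4, A is not diagonalizable.

algebraic multiplicity 4, geometric multiplicity 3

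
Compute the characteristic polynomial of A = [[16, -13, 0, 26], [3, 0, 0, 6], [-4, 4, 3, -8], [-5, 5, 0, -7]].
χ_A(x) = (x - 3)^4

xI - A = [[x - 16, 13, 0, -26], [-3, x, 0, -6], [4, -4, x - 3, 8], [5, -5, 0, x + 7]].

Expanding det(xI - A) along the first row:
det(xI - A) = + (x - 16)·det([[x, 0, -6], [-4, x - 3, 8], [-5, 0, x + 7]]) - (13)·det([[-3, 0, -6], [4, x - 3, 8], [5, 0, x + 7]]) + (0)·det([[-3, x, -6], [4, -4, 8], [5, -5, x + 7]]) - (-26)·det([[-3, x, 0], [4, -4, x - 3], [5, -5, 0]]).

Evaluating gives χ_A(x) = x^4 - 12x^3 + 54x^2 - 108x + 81 = (x - 3)^4.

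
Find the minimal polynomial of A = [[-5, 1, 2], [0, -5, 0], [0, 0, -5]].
The characteristic polynomial factors as (x + 5)^3. The minimal polynomial is ∏(x - λ)^{k_λ} where k_λ is the size of the largest Jordan block at λ.

For λ = -5: rank(A + 5I) = 1, and the largest Jordan block has size 2 (the smallest k with rank((A + 5I)^k) = rank((A + 5I)^(k+1))).

So m_A(x) = (x + 5)^2.

m_A(x) = (x + 5)^2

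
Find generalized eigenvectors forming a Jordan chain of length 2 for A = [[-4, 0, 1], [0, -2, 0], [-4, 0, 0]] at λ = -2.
v_1 = [[0, 1, -1]]^T, v_2 = [[-1, 0, -2]]^T

We seek v_1 ∈ ker((A + 2I)^2) \ ker(A + 2I), then set v_{i+1} = (A + 2I) v_i.

One such chain is v_1 = [[0, 1, -1]]^T, v_2 = [[-1, 0, -2]]^T. Check: (A + 2I) v_2 = [[0, 0, 0]]^T = 0.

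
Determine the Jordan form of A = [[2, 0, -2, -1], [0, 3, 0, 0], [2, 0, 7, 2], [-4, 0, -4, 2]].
The characteristic polynomial is det(xI - A) = (x - 4)^2(x - 3)^2, so the eigenvalues are 3 (algebraic multiplicity 2), 4 (algebraic multiplicity 2).

For λ = 3: rank(A - 3I) = 2. The eigenspace has dimension 4 - 2 = 2, so there are 2 Jordan blocks; the rank sequence gives block sizes [1, 1].

For λ = 4: rank(A - 4I) = 3, rank((A - 4I)^2) = 2. The eigenspace has dimension 4 - 3 = 1, so there is 1 Jordan block; the rank sequence gives block sizes [2].

Assembling the blocks gives the Jordan form J above.

J = [[3, 0, 0, 0], [0, 3, 0, 0], [0, 0, 4, 1], [0, 0, 0, 4]]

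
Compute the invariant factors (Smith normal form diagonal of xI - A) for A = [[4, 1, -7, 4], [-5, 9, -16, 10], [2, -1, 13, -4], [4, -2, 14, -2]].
x - 6, (x - 6)^3

The Jordan structure of A has elementary divisors (x - 6)^3, (x - 6). Arranging the block sizes at each eigenvalue in decreasing order and taking row products gives the invariant factors.

Invariant factors (smallest first, each dividing the next): x - 6, (x - 6)^3.

Check: the last factor (x - 6)^3 is the minimal polynomial, and the product (x - 6)^4 is the characteristic polynomial.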